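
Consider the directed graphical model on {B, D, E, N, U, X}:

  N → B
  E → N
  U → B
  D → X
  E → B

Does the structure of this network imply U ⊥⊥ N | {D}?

Yes

2 paths connect U and N; each must be blocked for d-separation to hold:
Path 1: U → B ← E → N
  B is a collider here and neither B nor any of its descendants is conditioned on, so the collider stays closed — the path is blocked at B.
Path 2: U → B ← N
  B is a collider here and neither B nor any of its descendants is conditioned on, so the collider stays closed — the path is blocked at B.
Since every path is blocked, d-separation holds.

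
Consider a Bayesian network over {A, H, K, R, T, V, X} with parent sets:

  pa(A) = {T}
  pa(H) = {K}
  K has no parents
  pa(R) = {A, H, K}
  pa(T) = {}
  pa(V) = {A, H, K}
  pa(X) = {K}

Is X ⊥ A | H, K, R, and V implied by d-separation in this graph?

Enumerating the 6 paths from X to A and testing each for blocking by {H, K, R, V}:
Path 1: X ← K → V ← A
  K is a fork here and K is conditioned on, so the path is blocked at K.
Path 2: X ← K → V ← H → R ← A
  K is a fork here and K is conditioned on, so the path is blocked at K.
Path 3: X ← K → H → V ← A
  K is a fork here and K is conditioned on, so the path is blocked at K.
Path 4: X ← K → H → R ← A
  K is a fork here and K is conditioned on, so the path is blocked at K.
Path 5: X ← K → R ← A
  K is a fork here and K is conditioned on, so the path is blocked at K.
Path 6: X ← K → R ← H → V ← A
  K is a fork here and K is conditioned on, so the path is blocked at K.
Every path is blocked, so X and A are d-separated given {H, K, R, V}.

Yes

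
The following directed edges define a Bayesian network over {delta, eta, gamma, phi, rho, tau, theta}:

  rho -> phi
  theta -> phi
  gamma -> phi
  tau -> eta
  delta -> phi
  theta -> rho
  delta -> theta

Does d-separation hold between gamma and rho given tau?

3 paths connect gamma and rho; each must be blocked for d-separation to hold:
  1. gamma → phi ← rho — phi:collider[blocks] ⇒ blocked
  2. gamma → phi ← delta → theta → rho — phi:collider[blocks]; delta:fork[open]; theta:chain[open] ⇒ blocked
  3. gamma → phi ← theta → rho — phi:collider[blocks]; theta:fork[open] ⇒ blocked
Every path is blocked, so gamma and rho are d-separated given {tau}.

Yes — gamma and rho are d-separated given {tau}.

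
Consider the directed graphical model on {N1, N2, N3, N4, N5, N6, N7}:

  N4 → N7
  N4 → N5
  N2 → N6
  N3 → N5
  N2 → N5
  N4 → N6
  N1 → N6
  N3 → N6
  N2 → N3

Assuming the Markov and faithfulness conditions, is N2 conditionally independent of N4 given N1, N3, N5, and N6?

There are 6 undirected paths between N2 and N4; checking each against the conditioning set {N1, N3, N5, N6}:
  1. N2 → N5 ← N3 → N6 ← N4 — N5:collider[open]; N3:fork[blocks]; N6:collider[open] ⇒ blocked
  2. N2 → N5 ← N4 — N5:collider[open] ⇒ active
  3. N2 → N6 ← N3 → N5 ← N4 — N6:collider[open]; N3:fork[blocks]; N5:collider[open] ⇒ blocked
  4. N2 → N6 ← N4 — N6:collider[open] ⇒ active
  5. N2 → N3 → N5 ← N4 — N3:chain[blocks]; N5:collider[open] ⇒ blocked
  6. N2 → N3 → N6 ← N4 — N3:chain[blocks]; N6:collider[open] ⇒ blocked
At least one path is unblocked, so d-separation fails.

No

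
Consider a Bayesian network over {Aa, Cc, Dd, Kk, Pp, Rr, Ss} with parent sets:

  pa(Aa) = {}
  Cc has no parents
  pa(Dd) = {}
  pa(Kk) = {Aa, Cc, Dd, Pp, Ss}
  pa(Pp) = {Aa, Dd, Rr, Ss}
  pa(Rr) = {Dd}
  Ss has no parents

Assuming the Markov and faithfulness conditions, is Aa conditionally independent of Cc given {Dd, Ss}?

Yes — Aa and Cc are d-separated given {Dd, Ss}.

We examine all 5 paths between Aa and Cc:
Path 1: Aa → Kk ← Cc
  Kk is a collider here and neither Kk nor any of its descendants is conditioned on, so the collider stays closed — the path is blocked at Kk.
Path 2: Aa → Pp ← Rr ← Dd → Kk ← Cc
  Pp is a collider here and neither Pp nor any of its descendants is conditioned on, so the collider stays closed — the path is blocked at Pp.
Path 3: Aa → Pp ← Ss → Kk ← Cc
  Pp is a collider here and neither Pp nor any of its descendants is conditioned on, so the collider stays closed — the path is blocked at Pp.
Path 4: Aa → Pp ← Dd → Kk ← Cc
  Pp is a collider here and neither Pp nor any of its descendants is conditioned on, so the collider stays closed — the path is blocked at Pp.
Path 5: Aa → Pp → Kk ← Cc
  Kk is a collider here and neither Kk nor any of its descendants is conditioned on, so the collider stays closed — the path is blocked at Kk.
Since every path is blocked, d-separation holds.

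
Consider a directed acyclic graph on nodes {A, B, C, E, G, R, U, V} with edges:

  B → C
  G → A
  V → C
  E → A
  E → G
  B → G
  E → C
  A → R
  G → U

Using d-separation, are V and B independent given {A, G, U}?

Yes

Enumerating the 3 paths from V to B and testing each for blocking by {A, G, U}:
Path 1: V → C ← B
  C is a collider here and neither C nor any of its descendants is conditioned on, so the collider stays closed — the path is blocked at C.
Path 2: V → C ← E → A ← G ← B
  C is a collider here and neither C nor any of its descendants is conditioned on, so the collider stays closed — the path is blocked at C.
Path 3: V → C ← E → G ← B
  C is a collider here and neither C nor any of its descendants is conditioned on, so the collider stays closed — the path is blocked at C.
Every path is blocked, so V and B are d-separated given {A, G, U}.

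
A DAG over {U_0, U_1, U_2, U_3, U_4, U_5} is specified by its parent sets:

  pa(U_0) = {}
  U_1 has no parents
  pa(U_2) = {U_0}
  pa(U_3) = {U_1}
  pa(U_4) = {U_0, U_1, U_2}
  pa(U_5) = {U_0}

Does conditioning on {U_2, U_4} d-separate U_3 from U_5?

There are 2 undirected paths between U_3 and U_5; checking each against the conditioning set {U_2, U_4}:
Path 1: U_3 ← U_1 → U_4 ← U_2 ← U_0 → U_5
  U_2 is a chain here and U_2 is conditioned on, so the path is blocked at U_2.
Path 2: U_3 ← U_1 → U_4 ← U_0 → U_5
  U_1 is a fork and U_1 is not conditioned on; U_4 is a collider and U_4 is conditioned on, which opens it; U_0 is a fork and U_0 is not conditioned on — no node blocks this path, so it is active.
Since the path U_3 ← U_1 → U_4 ← U_0 → U_5 is active, U_3 and U_5 are not d-separated given {U_2, U_4}.

No — U_3 and U_5 are not d-separated given {U_2, U_4}.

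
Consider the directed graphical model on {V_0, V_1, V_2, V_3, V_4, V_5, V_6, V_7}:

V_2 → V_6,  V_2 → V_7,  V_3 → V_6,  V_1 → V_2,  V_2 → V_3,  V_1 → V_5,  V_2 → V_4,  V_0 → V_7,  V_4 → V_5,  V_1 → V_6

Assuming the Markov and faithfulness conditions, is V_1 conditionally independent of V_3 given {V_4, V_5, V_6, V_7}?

No

Enumerating the 6 paths from V_1 to V_3 and testing each for blocking by {V_4, V_5, V_6, V_7}:
  1. V_1 → V_5 ← V_4 ← V_2 → V_6 ← V_3 — V_5:collider[open]; V_4:chain[blocks]; V_2:fork[open]; V_6:collider[open] ⇒ blocked
  2. V_1 → V_5 ← V_4 ← V_2 → V_3 — V_5:collider[open]; V_4:chain[blocks]; V_2:fork[open] ⇒ blocked
  3. V_1 → V_2 → V_6 ← V_3 — V_2:chain[open]; V_6:collider[open] ⇒ active
  4. V_1 → V_2 → V_3 — V_2:chain[open] ⇒ active
  5. V_1 → V_6 ← V_2 → V_3 — V_6:collider[open]; V_2:fork[open] ⇒ active
  6. V_1 → V_6 ← V_3 — V_6:collider[open] ⇒ active
Since the path V_1 → V_2 → V_6 ← V_3 is active, V_1 and V_3 are not d-separated given {V_4, V_5, V_6, V_7}.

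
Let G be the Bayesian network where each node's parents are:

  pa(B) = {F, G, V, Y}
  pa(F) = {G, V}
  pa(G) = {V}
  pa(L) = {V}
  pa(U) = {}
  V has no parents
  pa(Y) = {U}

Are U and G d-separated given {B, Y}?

We examine all 5 paths between U and G:
Path 1: U → Y → B ← G
  Y is a chain here and Y is conditioned on, so the path is blocked at Y.
Path 2: U → Y → B ← F ← G
  Y is a chain here and Y is conditioned on, so the path is blocked at Y.
Path 3: U → Y → B ← F ← V → G
  Y is a chain here and Y is conditioned on, so the path is blocked at Y.
Path 4: U → Y → B ← V → G
  Y is a chain here and Y is conditioned on, so the path is blocked at Y.
Path 5: U → Y → B ← V → F ← G
  Y is a chain here and Y is conditioned on, so the path is blocked at Y.
All paths are blocked; U ⊥ G | {B, Y} holds.

Yes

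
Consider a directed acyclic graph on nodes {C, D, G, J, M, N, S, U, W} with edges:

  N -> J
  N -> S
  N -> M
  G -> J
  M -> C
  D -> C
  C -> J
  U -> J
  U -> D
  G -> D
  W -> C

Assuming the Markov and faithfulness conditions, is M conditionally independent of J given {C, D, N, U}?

Yes

Enumerating the 4 paths from M to J and testing each for blocking by {C, D, N, U}:
Path 1: M ← N → J
  N is a fork here and N is conditioned on, so the path is blocked at N.
Path 2: M → C → J
  C is a chain here and C is conditioned on, so the path is blocked at C.
Path 3: M → C ← D ← U → J
  D is a chain here and D is conditioned on, so the path is blocked at D.
Path 4: M → C ← D ← G → J
  D is a chain here and D is conditioned on, so the path is blocked at D.
Since every path is blocked, d-separation holds.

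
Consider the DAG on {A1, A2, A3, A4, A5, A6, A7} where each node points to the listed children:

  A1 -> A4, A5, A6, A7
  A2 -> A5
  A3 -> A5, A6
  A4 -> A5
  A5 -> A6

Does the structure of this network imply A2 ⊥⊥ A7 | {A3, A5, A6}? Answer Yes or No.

4 paths connect A2 and A7; each must be blocked for d-separation to hold:
  1. A2 → A5 ← A3 → A6 ← A1 → A7 — A5:collider[open]; A3:fork[blocks]; A6:collider[open]; A1:fork[open] ⇒ blocked
  2. A2 → A5 ← A1 → A7 — A5:collider[open]; A1:fork[open] ⇒ active
  3. A2 → A5 ← A4 ← A1 → A7 — A5:collider[open]; A4:chain[open]; A1:fork[open] ⇒ active
  4. A2 → A5 → A6 ← A1 → A7 — A5:chain[blocks]; A6:collider[open]; A1:fork[open] ⇒ blocked
Because an active path exists, A2 and A7 are not d-separated.

No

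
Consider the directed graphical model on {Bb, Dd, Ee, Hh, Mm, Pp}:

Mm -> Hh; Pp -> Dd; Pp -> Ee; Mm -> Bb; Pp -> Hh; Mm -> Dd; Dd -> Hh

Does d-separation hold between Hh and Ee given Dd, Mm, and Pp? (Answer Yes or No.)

3 paths connect Hh and Ee; each must be blocked for d-separation to hold:
Path 1: Hh ← Pp → Ee
  Pp is a fork here and Pp is conditioned on, so the path is blocked at Pp.
Path 2: Hh ← Mm → Dd ← Pp → Ee
  Mm is a fork here and Mm is conditioned on, so the path is blocked at Mm.
Path 3: Hh ← Dd ← Pp → Ee
  Dd is a chain here and Dd is conditioned on, so the path is blocked at Dd.
Since every path is blocked, d-separation holds.

Yes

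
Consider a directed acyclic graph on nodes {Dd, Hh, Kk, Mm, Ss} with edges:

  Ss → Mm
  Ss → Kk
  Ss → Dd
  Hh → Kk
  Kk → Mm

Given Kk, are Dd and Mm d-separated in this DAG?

No

There are 2 undirected paths between Dd and Mm; checking each against the conditioning set {Kk}:
Path 1: Dd ← Ss → Mm
  Ss is a fork and Ss is not conditioned on — no node blocks this path, so it is active.
Path 2: Dd ← Ss → Kk → Mm
  Kk is a chain here and Kk is conditioned on, so the path is blocked at Kk.
Since the path Dd ← Ss → Mm is active, Dd and Mm are not d-separated given {Kk}.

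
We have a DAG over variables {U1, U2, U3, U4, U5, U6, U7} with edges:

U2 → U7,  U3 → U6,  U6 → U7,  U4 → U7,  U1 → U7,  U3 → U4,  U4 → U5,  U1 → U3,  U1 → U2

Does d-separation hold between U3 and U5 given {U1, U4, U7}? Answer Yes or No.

Yes

We examine all 4 paths between U3 and U5:
Path 1: U3 → U6 → U7 ← U4 → U5
  U4 is a fork here and U4 is conditioned on, so the path is blocked at U4.
Path 2: U3 → U4 → U5
  U4 is a chain here and U4 is conditioned on, so the path is blocked at U4.
Path 3: U3 ← U1 → U2 → U7 ← U4 → U5
  U1 is a fork here and U1 is conditioned on, so the path is blocked at U1.
Path 4: U3 ← U1 → U7 ← U4 → U5
  U1 is a fork here and U1 is conditioned on, so the path is blocked at U1.
All paths are blocked; U3 ⊥ U5 | {U1, U4, U7} holds.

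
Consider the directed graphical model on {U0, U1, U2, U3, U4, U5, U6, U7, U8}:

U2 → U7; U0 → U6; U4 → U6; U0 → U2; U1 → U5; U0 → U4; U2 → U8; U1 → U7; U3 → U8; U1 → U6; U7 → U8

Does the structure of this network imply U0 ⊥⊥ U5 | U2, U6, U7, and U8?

No

There are 4 undirected paths between U0 and U5; checking each against the conditioning set {U2, U6, U7, U8}:
  1. U0 → U6 ← U1 → U5 — U6:collider[open]; U1:fork[open] ⇒ active
  2. U0 → U2 → U7 ← U1 → U5 — U2:chain[blocks]; U7:collider[open]; U1:fork[open] ⇒ blocked
  3. U0 → U2 → U8 ← U7 ← U1 → U5 — U2:chain[blocks]; U8:collider[open]; U7:chain[blocks]; U1:fork[open] ⇒ blocked
  4. U0 → U4 → U6 ← U1 → U5 — U4:chain[open]; U6:collider[open]; U1:fork[open] ⇒ active
Because an active path exists, U0 and U5 are not d-separated.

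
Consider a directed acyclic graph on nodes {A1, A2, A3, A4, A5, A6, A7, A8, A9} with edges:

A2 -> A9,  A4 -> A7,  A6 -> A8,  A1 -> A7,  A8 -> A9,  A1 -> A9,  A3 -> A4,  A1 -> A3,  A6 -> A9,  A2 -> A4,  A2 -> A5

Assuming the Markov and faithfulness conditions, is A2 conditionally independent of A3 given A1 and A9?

Yes

4 paths connect A2 and A3; each must be blocked for d-separation to hold:
  1. A2 → A4 → A7 ← A1 → A3 — A4:chain[open]; A7:collider[blocks]; A1:fork[blocks] ⇒ blocked
  2. A2 → A4 ← A3 — A4:collider[blocks] ⇒ blocked
  3. A2 → A9 ← A1 → A7 ← A4 ← A3 — A9:collider[open]; A1:fork[blocks]; A7:collider[blocks]; A4:chain[open] ⇒ blocked
  4. A2 → A9 ← A1 → A3 — A9:collider[open]; A1:fork[blocks] ⇒ blocked
Every path is blocked, so A2 and A3 are d-separated given {A1, A9}.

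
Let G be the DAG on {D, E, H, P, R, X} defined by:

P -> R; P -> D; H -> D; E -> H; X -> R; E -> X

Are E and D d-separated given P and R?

No — E and D are not d-separated given {P, R}.

We examine all 2 paths between E and D:
Path 1: E → X → R ← P → D
  P is a fork here and P is conditioned on, so the path is blocked at P.
Path 2: E → H → D
  H is a chain and H is not conditioned on — no node blocks this path, so it is active.
Since the path E → H → D is active, E and D are not d-separated given {P, R}.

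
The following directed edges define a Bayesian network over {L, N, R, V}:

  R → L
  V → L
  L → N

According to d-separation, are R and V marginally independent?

Yes

There is one path between R and V:
Path 1: R → L ← V
  L is a collider here and neither L nor any of its descendants is conditioned on, so the collider stays closed — the path is blocked at L.
Every path is blocked, so R and V are d-separated given ∅.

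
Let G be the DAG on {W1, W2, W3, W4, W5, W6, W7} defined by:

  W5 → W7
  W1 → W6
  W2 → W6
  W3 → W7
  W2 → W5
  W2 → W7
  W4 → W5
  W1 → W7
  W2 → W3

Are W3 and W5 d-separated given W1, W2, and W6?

Yes

There are 6 undirected paths between W3 and W5; checking each against the conditioning set {W1, W2, W6}:
Path 1: W3 ← W2 → W7 ← W5
  W2 is a fork here and W2 is conditioned on, so the path is blocked at W2.
Path 2: W3 ← W2 → W6 ← W1 → W7 ← W5
  W2 is a fork here and W2 is conditioned on, so the path is blocked at W2.
Path 3: W3 ← W2 → W5
  W2 is a fork here and W2 is conditioned on, so the path is blocked at W2.
Path 4: W3 → W7 ← W1 → W6 ← W2 → W5
  W7 is a collider here and neither W7 nor any of its descendants is conditioned on, so the collider stays closed — the path is blocked at W7.
Path 5: W3 → W7 ← W2 → W5
  W7 is a collider here and neither W7 nor any of its descendants is conditioned on, so the collider stays closed — the path is blocked at W7.
Path 6: W3 → W7 ← W5
  W7 is a collider here and neither W7 nor any of its descendants is conditioned on, so the collider stays closed — the path is blocked at W7.
Every path is blocked, so W3 and W5 are d-separated given {W1, W2, W6}.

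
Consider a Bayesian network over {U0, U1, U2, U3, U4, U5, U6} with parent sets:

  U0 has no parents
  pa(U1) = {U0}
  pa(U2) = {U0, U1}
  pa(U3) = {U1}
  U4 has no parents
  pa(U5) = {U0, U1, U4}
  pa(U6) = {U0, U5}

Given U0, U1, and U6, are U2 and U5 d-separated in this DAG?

Enumerating the 6 paths from U2 to U5 and testing each for blocking by {U0, U1, U6}:
Path 1: U2 ← U0 → U5
  U0 is a fork here and U0 is conditioned on, so the path is blocked at U0.
Path 2: U2 ← U0 → U1 → U5
  U0 is a fork here and U0 is conditioned on, so the path is blocked at U0.
Path 3: U2 ← U0 → U6 ← U5
  U0 is a fork here and U0 is conditioned on, so the path is blocked at U0.
Path 4: U2 ← U1 ← U0 → U5
  U1 is a chain here and U1 is conditioned on, so the path is blocked at U1.
Path 5: U2 ← U1 ← U0 → U6 ← U5
  U1 is a chain here and U1 is conditioned on, so the path is blocked at U1.
Path 6: U2 ← U1 → U5
  U1 is a fork here and U1 is conditioned on, so the path is blocked at U1.
Since every path is blocked, d-separation holds.

Yes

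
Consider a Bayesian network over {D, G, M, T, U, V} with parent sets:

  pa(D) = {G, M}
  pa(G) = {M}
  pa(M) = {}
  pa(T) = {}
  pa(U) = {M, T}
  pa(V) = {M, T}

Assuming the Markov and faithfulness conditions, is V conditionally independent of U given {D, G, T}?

No

2 paths connect V and U; each must be blocked for d-separation to hold:
Path 1: V ← T → U
  T is a fork here and T is conditioned on, so the path is blocked at T.
Path 2: V ← M → U
  M is a fork and M is not conditioned on — no node blocks this path, so it is active.
Since the path V ← M → U is active, V and U are not d-separated given {D, G, T}.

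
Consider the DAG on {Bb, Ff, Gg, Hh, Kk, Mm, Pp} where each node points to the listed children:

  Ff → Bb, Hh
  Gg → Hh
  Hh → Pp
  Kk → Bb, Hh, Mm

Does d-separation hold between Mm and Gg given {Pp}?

No — Mm and Gg are not d-separated given {Pp}.

We examine all 2 paths between Mm and Gg:
Path 1: Mm ← Kk → Bb ← Ff → Hh ← Gg
  Bb is a collider here and neither Bb nor any of its descendants is conditioned on, so the collider stays closed — the path is blocked at Bb.
Path 2: Mm ← Kk → Hh ← Gg
  Kk is a fork and Kk is not conditioned on; Hh is a collider and its descendant Pp is conditioned on, which opens it — no node blocks this path, so it is active.
Since the path Mm ← Kk → Hh ← Gg is active, Mm and Gg are not d-separated given {Pp}.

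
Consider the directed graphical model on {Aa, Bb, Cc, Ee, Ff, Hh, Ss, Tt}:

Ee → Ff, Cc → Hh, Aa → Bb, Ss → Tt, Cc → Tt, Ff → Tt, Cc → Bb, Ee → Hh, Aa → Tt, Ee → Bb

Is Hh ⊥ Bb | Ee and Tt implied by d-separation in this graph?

Enumerating the 6 paths from Hh to Bb and testing each for blocking by {Ee, Tt}:
Path 1: Hh ← Ee → Ff → Tt ← Aa → Bb
  Ee is a fork here and Ee is conditioned on, so the path is blocked at Ee.
Path 2: Hh ← Ee → Ff → Tt ← Cc → Bb
  Ee is a fork here and Ee is conditioned on, so the path is blocked at Ee.
Path 3: Hh ← Ee → Bb
  Ee is a fork here and Ee is conditioned on, so the path is blocked at Ee.
Path 4: Hh ← Cc → Tt ← Ff ← Ee → Bb
  Ee is a fork here and Ee is conditioned on, so the path is blocked at Ee.
Path 5: Hh ← Cc → Tt ← Aa → Bb
  Cc is a fork and Cc is not conditioned on; Tt is a collider and Tt is conditioned on, which opens it; Aa is a fork and Aa is not conditioned on — no node blocks this path, so it is active.
Path 6: Hh ← Cc → Bb
  Cc is a fork and Cc is not conditioned on — no node blocks this path, so it is active.
Since the path Hh ← Cc → Tt ← Aa → Bb is active, Hh and Bb are not d-separated given {Ee, Tt}.

No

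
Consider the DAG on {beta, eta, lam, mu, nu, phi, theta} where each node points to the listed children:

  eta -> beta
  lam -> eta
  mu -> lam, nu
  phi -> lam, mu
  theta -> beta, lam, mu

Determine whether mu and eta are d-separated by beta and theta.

No

There are 6 undirected paths between mu and eta; checking each against the conditioning set {beta, theta}:
Path 1: mu ← theta → lam → eta
  theta is a fork here and theta is conditioned on, so the path is blocked at theta.
Path 2: mu ← theta → beta ← eta
  theta is a fork here and theta is conditioned on, so the path is blocked at theta.
Path 3: mu ← phi → lam ← theta → beta ← eta
  theta is a fork here and theta is conditioned on, so the path is blocked at theta.
Path 4: mu ← phi → lam → eta
  phi is a fork and phi is not conditioned on; lam is a chain and lam is not conditioned on — no node blocks this path, so it is active.
Path 5: mu → lam ← theta → beta ← eta
  theta is a fork here and theta is conditioned on, so the path is blocked at theta.
Path 6: mu → lam → eta
  lam is a chain and lam is not conditioned on — no node blocks this path, so it is active.
Because an active path exists, mu and eta are not d-separated.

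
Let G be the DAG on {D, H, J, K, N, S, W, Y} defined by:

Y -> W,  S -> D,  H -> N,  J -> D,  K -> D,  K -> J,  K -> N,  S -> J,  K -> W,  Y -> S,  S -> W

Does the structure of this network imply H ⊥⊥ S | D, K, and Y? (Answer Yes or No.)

Yes — H and S are d-separated given {D, K, Y}.

There are 6 undirected paths between H and S; checking each against the conditioning set {D, K, Y}:
Path 1: H → N ← K → D ← J ← S
  N is a collider here and neither N nor any of its descendants is conditioned on, so the collider stays closed — the path is blocked at N.
Path 2: H → N ← K → D ← S
  N is a collider here and neither N nor any of its descendants is conditioned on, so the collider stays closed — the path is blocked at N.
Path 3: H → N ← K → J → D ← S
  N is a collider here and neither N nor any of its descendants is conditioned on, so the collider stays closed — the path is blocked at N.
Path 4: H → N ← K → J ← S
  N is a collider here and neither N nor any of its descendants is conditioned on, so the collider stays closed — the path is blocked at N.
Path 5: H → N ← K → W ← Y → S
  N is a collider here and neither N nor any of its descendants is conditioned on, so the collider stays closed — the path is blocked at N.
Path 6: H → N ← K → W ← S
  N is a collider here and neither N nor any of its descendants is conditioned on, so the collider stays closed — the path is blocked at N.
Every path is blocked, so H and S are d-separated given {D, K, Y}.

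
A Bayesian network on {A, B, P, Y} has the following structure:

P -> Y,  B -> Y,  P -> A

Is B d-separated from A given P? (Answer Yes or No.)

The only undirected path from B to A is:
Path 1: B → Y ← P → A
  Y is a collider here and neither Y nor any of its descendants is conditioned on, so the collider stays closed — the path is blocked at Y.
Every path is blocked, so B and A are d-separated given {P}.

Yes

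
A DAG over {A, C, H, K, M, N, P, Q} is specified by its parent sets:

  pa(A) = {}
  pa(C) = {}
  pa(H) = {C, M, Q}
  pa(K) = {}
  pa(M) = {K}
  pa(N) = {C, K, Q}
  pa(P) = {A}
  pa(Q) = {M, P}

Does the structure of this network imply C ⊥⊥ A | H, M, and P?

Yes

Enumerating the 6 paths from C to A and testing each for blocking by {H, M, P}:
Path 1: C → N ← K → M → H ← Q ← P ← A
  N is a collider here and neither N nor any of its descendants is conditioned on, so the collider stays closed — the path is blocked at N.
Path 2: C → N ← K → M → Q ← P ← A
  N is a collider here and neither N nor any of its descendants is conditioned on, so the collider stays closed — the path is blocked at N.
Path 3: C → N ← Q ← P ← A
  N is a collider here and neither N nor any of its descendants is conditioned on, so the collider stays closed — the path is blocked at N.
Path 4: C → H ← M ← K → N ← Q ← P ← A
  M is a chain here and M is conditioned on, so the path is blocked at M.
Path 5: C → H ← M → Q ← P ← A
  M is a fork here and M is conditioned on, so the path is blocked at M.
Path 6: C → H ← Q ← P ← A
  P is a chain here and P is conditioned on, so the path is blocked at P.
Since every path is blocked, d-separation holds.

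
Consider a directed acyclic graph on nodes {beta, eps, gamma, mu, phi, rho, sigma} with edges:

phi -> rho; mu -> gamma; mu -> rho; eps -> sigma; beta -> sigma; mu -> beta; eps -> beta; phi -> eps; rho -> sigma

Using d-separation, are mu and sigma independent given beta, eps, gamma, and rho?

6 paths connect mu and sigma; each must be blocked for d-separation to hold:
Path 1: mu → beta → sigma
  beta is a chain here and beta is conditioned on, so the path is blocked at beta.
Path 2: mu → beta ← eps → sigma
  eps is a fork here and eps is conditioned on, so the path is blocked at eps.
Path 3: mu → beta ← eps ← phi → rho → sigma
  eps is a chain here and eps is conditioned on, so the path is blocked at eps.
Path 4: mu → rho → sigma
  rho is a chain here and rho is conditioned on, so the path is blocked at rho.
Path 5: mu → rho ← phi → eps → sigma
  eps is a chain here and eps is conditioned on, so the path is blocked at eps.
Path 6: mu → rho ← phi → eps → beta → sigma
  eps is a chain here and eps is conditioned on, so the path is blocked at eps.
All paths are blocked; mu ⊥ sigma | {beta, eps, gamma, rho} holds.

Yes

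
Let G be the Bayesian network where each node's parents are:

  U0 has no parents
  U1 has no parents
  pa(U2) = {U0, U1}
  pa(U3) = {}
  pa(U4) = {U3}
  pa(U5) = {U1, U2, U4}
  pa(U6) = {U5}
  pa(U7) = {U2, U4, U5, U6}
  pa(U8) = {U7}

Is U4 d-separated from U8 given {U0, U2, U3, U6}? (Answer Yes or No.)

5 paths connect U4 and U8; each must be blocked for d-separation to hold:
Path 1: U4 → U7 → U8
  U7 is a chain and U7 is not conditioned on — no node blocks this path, so it is active.
Path 2: U4 → U5 → U7 → U8
  U5 is a chain and U5 is not conditioned on; U7 is a chain and U7 is not conditioned on — no node blocks this path, so it is active.
Path 3: U4 → U5 ← U2 → U7 → U8
  U2 is a fork here and U2 is conditioned on, so the path is blocked at U2.
Path 4: U4 → U5 → U6 → U7 → U8
  U6 is a chain here and U6 is conditioned on, so the path is blocked at U6.
Path 5: U4 → U5 ← U1 → U2 → U7 → U8
  U2 is a chain here and U2 is conditioned on, so the path is blocked at U2.
At least one path is unblocked, so d-separation fails.

No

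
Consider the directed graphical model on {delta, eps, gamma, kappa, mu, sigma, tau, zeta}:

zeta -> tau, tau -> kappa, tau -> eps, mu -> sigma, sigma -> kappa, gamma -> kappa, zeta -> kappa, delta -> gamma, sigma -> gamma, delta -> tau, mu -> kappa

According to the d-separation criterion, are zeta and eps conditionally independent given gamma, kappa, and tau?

We examine all 5 paths between zeta and eps:
  1. zeta → kappa ← sigma → gamma ← delta → tau → eps — kappa:collider[open]; sigma:fork[open]; gamma:collider[open]; delta:fork[open]; tau:chain[blocks] ⇒ blocked
  2. zeta → kappa ← mu → sigma → gamma ← delta → tau → eps — kappa:collider[open]; mu:fork[open]; sigma:chain[open]; gamma:collider[open]; delta:fork[open]; tau:chain[blocks] ⇒ blocked
  3. zeta → kappa ← gamma ← delta → tau → eps — kappa:collider[open]; gamma:chain[blocks]; delta:fork[open]; tau:chain[blocks] ⇒ blocked
  4. zeta → kappa ← tau → eps — kappa:collider[open]; tau:fork[blocks] ⇒ blocked
  5. zeta → tau → eps — tau:chain[blocks] ⇒ blocked
All paths are blocked; zeta ⊥ eps | {gamma, kappa, tau} holds.

Yes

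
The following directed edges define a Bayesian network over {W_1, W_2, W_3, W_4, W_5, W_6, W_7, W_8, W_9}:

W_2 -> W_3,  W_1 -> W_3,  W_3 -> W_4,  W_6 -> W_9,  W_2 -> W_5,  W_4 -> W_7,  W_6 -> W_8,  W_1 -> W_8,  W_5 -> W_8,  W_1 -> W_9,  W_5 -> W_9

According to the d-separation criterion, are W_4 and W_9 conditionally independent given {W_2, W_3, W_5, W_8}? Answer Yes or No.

Yes — W_4 and W_9 are d-separated given {W_2, W_3, W_5, W_8}.

We examine all 6 paths between W_4 and W_9:
Path 1: W_4 ← W_3 ← W_1 → W_9
  W_3 is a chain here and W_3 is conditioned on, so the path is blocked at W_3.
Path 2: W_4 ← W_3 ← W_1 → W_8 ← W_6 → W_9
  W_3 is a chain here and W_3 is conditioned on, so the path is blocked at W_3.
Path 3: W_4 ← W_3 ← W_1 → W_8 ← W_5 → W_9
  W_3 is a chain here and W_3 is conditioned on, so the path is blocked at W_3.
Path 4: W_4 ← W_3 ← W_2 → W_5 → W_9
  W_3 is a chain here and W_3 is conditioned on, so the path is blocked at W_3.
Path 5: W_4 ← W_3 ← W_2 → W_5 → W_8 ← W_6 → W_9
  W_3 is a chain here and W_3 is conditioned on, so the path is blocked at W_3.
Path 6: W_4 ← W_3 ← W_2 → W_5 → W_8 ← W_1 → W_9
  W_3 is a chain here and W_3 is conditioned on, so the path is blocked at W_3.
Every path is blocked, so W_4 and W_9 are d-separated given {W_2, W_3, W_5, W_8}.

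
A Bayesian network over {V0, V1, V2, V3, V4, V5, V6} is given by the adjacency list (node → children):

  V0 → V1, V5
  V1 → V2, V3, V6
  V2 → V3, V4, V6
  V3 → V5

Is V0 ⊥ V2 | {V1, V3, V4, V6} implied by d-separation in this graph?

We examine all 6 paths between V0 and V2:
  1. V0 → V1 → V6 ← V2 — V1:chain[blocks]; V6:collider[open] ⇒ blocked
  2. V0 → V1 → V3 ← V2 — V1:chain[blocks]; V3:collider[open] ⇒ blocked
  3. V0 → V1 → V2 — V1:chain[blocks] ⇒ blocked
  4. V0 → V5 ← V3 ← V1 → V6 ← V2 — V5:collider[blocks]; V3:chain[blocks]; V1:fork[blocks]; V6:collider[open] ⇒ blocked
  5. V0 → V5 ← V3 ← V1 → V2 — V5:collider[blocks]; V3:chain[blocks]; V1:fork[blocks] ⇒ blocked
  6. V0 → V5 ← V3 ← V2 — V5:collider[blocks]; V3:chain[blocks] ⇒ blocked
All paths are blocked; V0 ⊥ V2 | {V1, V3, V4, V6} holds.

Yes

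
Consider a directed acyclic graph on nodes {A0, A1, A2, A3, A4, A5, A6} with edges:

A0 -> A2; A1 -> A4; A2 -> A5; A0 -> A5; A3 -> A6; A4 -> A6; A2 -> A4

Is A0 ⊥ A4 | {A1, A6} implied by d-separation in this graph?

No

We examine all 2 paths between A0 and A4:
Path 1: A0 → A5 ← A2 → A4
  A5 is a collider here and neither A5 nor any of its descendants is conditioned on, so the collider stays closed — the path is blocked at A5.
Path 2: A0 → A2 → A4
  A2 is a chain and A2 is not conditioned on — no node blocks this path, so it is active.
Because an active path exists, A0 and A4 are not d-separated.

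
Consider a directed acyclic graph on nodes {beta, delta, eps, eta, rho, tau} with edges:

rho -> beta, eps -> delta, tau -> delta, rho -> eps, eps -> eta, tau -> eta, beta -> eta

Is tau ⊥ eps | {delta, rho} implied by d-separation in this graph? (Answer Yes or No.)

No

We examine all 3 paths between tau and eps:
Path 1: tau → delta ← eps
  delta is a collider and delta is conditioned on, which opens it — no node blocks this path, so it is active.
Path 2: tau → eta ← beta ← rho → eps
  eta is a collider here and neither eta nor any of its descendants is conditioned on, so the collider stays closed — the path is blocked at eta.
Path 3: tau → eta ← eps
  eta is a collider here and neither eta nor any of its descendants is conditioned on, so the collider stays closed — the path is blocked at eta.
Since the path tau → delta ← eps is active, tau and eps are not d-separated given {delta, rho}.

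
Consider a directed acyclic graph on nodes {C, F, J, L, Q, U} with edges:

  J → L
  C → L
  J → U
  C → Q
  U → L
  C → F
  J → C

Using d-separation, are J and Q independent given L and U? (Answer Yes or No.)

No

Enumerating the 3 paths from J to Q and testing each for blocking by {L, U}:
Path 1: J → U → L ← C → Q
  U is a chain here and U is conditioned on, so the path is blocked at U.
Path 2: J → C → Q
  C is a chain and C is not conditioned on — no node blocks this path, so it is active.
Path 3: J → L ← C → Q
  L is a collider and L is conditioned on, which opens it; C is a fork and C is not conditioned on — no node blocks this path, so it is active.
Because an active path exists, J and Q are not d-separated.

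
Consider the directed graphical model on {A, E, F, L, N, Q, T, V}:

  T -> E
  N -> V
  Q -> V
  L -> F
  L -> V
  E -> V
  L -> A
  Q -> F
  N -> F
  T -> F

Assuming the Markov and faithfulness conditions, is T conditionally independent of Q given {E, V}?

Yes

We examine all 6 paths between T and Q:
Path 1: T → E → V ← L → F ← Q
  E is a chain here and E is conditioned on, so the path is blocked at E.
Path 2: T → E → V ← Q
  E is a chain here and E is conditioned on, so the path is blocked at E.
Path 3: T → E → V ← N → F ← Q
  E is a chain here and E is conditioned on, so the path is blocked at E.
Path 4: T → F ← L → V ← Q
  F is a collider here and neither F nor any of its descendants is conditioned on, so the collider stays closed — the path is blocked at F.
Path 5: T → F ← Q
  F is a collider here and neither F nor any of its descendants is conditioned on, so the collider stays closed — the path is blocked at F.
Path 6: T → F ← N → V ← Q
  F is a collider here and neither F nor any of its descendants is conditioned on, so the collider stays closed — the path is blocked at F.
Every path is blocked, so T and Q are d-separated given {E, V}.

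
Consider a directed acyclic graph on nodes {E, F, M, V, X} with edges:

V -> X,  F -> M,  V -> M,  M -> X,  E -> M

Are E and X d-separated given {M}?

No

There are 2 undirected paths between E and X; checking each against the conditioning set {M}:
  1. E → M → X — M:chain[blocks] ⇒ blocked
  2. E → M ← V → X — M:collider[open]; V:fork[open] ⇒ active
Since the path E → M ← V → X is active, E and X are not d-separated given {M}.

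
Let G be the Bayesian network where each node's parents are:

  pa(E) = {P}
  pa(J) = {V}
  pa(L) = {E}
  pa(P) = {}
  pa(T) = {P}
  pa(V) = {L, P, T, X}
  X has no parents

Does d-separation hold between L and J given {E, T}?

3 paths connect L and J; each must be blocked for d-separation to hold:
Path 1: L ← E ← P → T → V → J
  E is a chain here and E is conditioned on, so the path is blocked at E.
Path 2: L ← E ← P → V → J
  E is a chain here and E is conditioned on, so the path is blocked at E.
Path 3: L → V → J
  V is a chain and V is not conditioned on — no node blocks this path, so it is active.
At least one path is unblocked, so d-separation fails.

No — L and J are not d-separated given {E, T}.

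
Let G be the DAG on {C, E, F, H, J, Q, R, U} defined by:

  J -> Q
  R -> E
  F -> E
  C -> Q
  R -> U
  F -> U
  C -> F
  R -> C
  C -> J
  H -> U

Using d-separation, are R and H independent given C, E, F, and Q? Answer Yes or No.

3 paths connect R and H; each must be blocked for d-separation to hold:
Path 1: R → U ← H
  U is a collider here and neither U nor any of its descendants is conditioned on, so the collider stays closed — the path is blocked at U.
Path 2: R → E ← F → U ← H
  F is a fork here and F is conditioned on, so the path is blocked at F.
Path 3: R → C → F → U ← H
  C is a chain here and C is conditioned on, so the path is blocked at C.
All paths are blocked; R ⊥ H | {C, E, F, Q} holds.

Yes — R and H are d-separated given {C, E, F, Q}.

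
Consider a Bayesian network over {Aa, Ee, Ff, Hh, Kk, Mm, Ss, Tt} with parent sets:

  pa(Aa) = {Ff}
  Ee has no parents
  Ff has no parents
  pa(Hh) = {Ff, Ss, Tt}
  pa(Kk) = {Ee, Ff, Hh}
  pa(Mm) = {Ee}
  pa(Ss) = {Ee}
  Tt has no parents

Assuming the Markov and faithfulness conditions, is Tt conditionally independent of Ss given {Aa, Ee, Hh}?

No

We examine all 3 paths between Tt and Ss:
Path 1: Tt → Hh ← Ss
  Hh is a collider and Hh is conditioned on, which opens it — no node blocks this path, so it is active.
Path 2: Tt → Hh → Kk ← Ee → Ss
  Hh is a chain here and Hh is conditioned on, so the path is blocked at Hh.
Path 3: Tt → Hh ← Ff → Kk ← Ee → Ss
  Kk is a collider here and neither Kk nor any of its descendants is conditioned on, so the collider stays closed — the path is blocked at Kk.
Since the path Tt → Hh ← Ss is active, Tt and Ss are not d-separated given {Aa, Ee, Hh}.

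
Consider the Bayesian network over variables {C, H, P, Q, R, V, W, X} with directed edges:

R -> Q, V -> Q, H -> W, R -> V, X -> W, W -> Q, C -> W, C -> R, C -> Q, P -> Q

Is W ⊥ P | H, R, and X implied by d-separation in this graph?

There are 4 undirected paths between W and P; checking each against the conditioning set {H, R, X}:
Path 1: W → Q ← P
  Q is a collider here and neither Q nor any of its descendants is conditioned on, so the collider stays closed — the path is blocked at Q.
Path 2: W ← C → Q ← P
  Q is a collider here and neither Q nor any of its descendants is conditioned on, so the collider stays closed — the path is blocked at Q.
Path 3: W ← C → R → V → Q ← P
  R is a chain here and R is conditioned on, so the path is blocked at R.
Path 4: W ← C → R → Q ← P
  R is a chain here and R is conditioned on, so the path is blocked at R.
All paths are blocked; W ⊥ P | {H, R, X} holds.

Yes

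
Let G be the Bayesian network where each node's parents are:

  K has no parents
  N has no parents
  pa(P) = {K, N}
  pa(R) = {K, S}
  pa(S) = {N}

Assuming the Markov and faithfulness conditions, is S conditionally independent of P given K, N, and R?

Yes

Enumerating the 2 paths from S to P and testing each for blocking by {K, N, R}:
Path 1: S → R ← K → P
  K is a fork here and K is conditioned on, so the path is blocked at K.
Path 2: S ← N → P
  N is a fork here and N is conditioned on, so the path is blocked at N.
All paths are blocked; S ⊥ P | {K, N, R} holds.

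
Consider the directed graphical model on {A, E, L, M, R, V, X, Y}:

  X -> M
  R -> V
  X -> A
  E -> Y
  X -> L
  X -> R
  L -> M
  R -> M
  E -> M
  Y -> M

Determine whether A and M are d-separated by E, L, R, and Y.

No

We examine all 3 paths between A and M:
Path 1: A ← X → L → M
  L is a chain here and L is conditioned on, so the path is blocked at L.
Path 2: A ← X → R → M
  R is a chain here and R is conditioned on, so the path is blocked at R.
Path 3: A ← X → M
  X is a fork and X is not conditioned on — no node blocks this path, so it is active.
Since the path A ← X → M is active, A and M are not d-separated given {E, L, R, Y}.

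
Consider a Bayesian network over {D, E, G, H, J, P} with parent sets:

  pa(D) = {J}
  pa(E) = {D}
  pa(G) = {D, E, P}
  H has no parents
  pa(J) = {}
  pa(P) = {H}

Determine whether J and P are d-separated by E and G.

Enumerating the 2 paths from J to P and testing each for blocking by {E, G}:
Path 1: J → D → E → G ← P
  E is a chain here and E is conditioned on, so the path is blocked at E.
Path 2: J → D → G ← P
  D is a chain and D is not conditioned on; G is a collider and G is conditioned on, which opens it — no node blocks this path, so it is active.
Since the path J → D → G ← P is active, J and P are not d-separated given {E, G}.

No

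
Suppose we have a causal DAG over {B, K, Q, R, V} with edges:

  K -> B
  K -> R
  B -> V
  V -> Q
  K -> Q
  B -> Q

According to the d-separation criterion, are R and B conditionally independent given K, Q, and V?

There are 3 undirected paths between R and B; checking each against the conditioning set {K, Q, V}:
Path 1: R ← K → Q ← V ← B
  K is a fork here and K is conditioned on, so the path is blocked at K.
Path 2: R ← K → Q ← B
  K is a fork here and K is conditioned on, so the path is blocked at K.
Path 3: R ← K → B
  K is a fork here and K is conditioned on, so the path is blocked at K.
Since every path is blocked, d-separation holds.

Yes — R and B are d-separated given {K, Q, V}.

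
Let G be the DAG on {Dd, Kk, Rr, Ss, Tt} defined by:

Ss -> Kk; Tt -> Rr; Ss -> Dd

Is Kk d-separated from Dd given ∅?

The only undirected path from Kk to Dd is:
Path 1: Kk ← Ss → Dd
  Ss is a fork and Ss is not conditioned on — no node blocks this path, so it is active.
Since the path Kk ← Ss → Dd is active, Kk and Dd are not d-separated given ∅.

No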